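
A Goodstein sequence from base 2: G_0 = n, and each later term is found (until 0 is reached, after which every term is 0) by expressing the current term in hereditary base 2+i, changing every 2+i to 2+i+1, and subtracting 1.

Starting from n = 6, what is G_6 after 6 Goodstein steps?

base 2: 6 = 2^2 + 2; at 3: 3^3 + 3 = 30; next = 29
base 3: 29 = 3^3 + 2; at 4: 4^4 + 2 = 258; next = 257
base 4: 257 = 4^4 + 1; at 5: 5^5 + 1 = 3126; next = 3125
base 5: 3125 = 5^5; at 6: 6^6 = 46656; next = 46655
base 6: 46655 = 5·6^5 + 5·6^4 + 5·6^3 + 5·6^2 + 5·6 + 5; at 7: 5·7^5 + 5·7^4 + 5·7^3 + 5·7^2 + 5·7 + 5 = 98040; next = 98039
base 7: 98039 = 5·7^5 + 5·7^4 + 5·7^3 + 5·7^2 + 5·7 + 4; at 8: 5·8^5 + 5·8^4 + 5·8^3 + 5·8^2 + 5·8 + 4 = 187244; next = 187243
base 8: 187243 = 5·8^5 + 5·8^4 + 5·8^3 + 5·8^2 + 5·8 + 3; at 9: 5·9^5 + 5·9^4 + 5·9^3 + 5·9^2 + 5·9 + 3 = 332148; next = 332147

187243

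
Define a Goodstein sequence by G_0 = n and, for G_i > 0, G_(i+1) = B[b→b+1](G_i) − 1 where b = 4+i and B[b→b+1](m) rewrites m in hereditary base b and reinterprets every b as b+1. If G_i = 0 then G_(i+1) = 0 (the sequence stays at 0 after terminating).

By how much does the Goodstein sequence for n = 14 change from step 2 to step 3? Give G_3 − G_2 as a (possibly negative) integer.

[0] 14 ≡ 3·4 + 2 (base 4). Lift 5: 17. −1: 16.
[1] 16 ≡ 3·5 + 1 (base 5). Lift 6: 19. −1: 18.
[2] 18 ≡ 3·6 (base 6). Lift 7: 21. −1: 20.

2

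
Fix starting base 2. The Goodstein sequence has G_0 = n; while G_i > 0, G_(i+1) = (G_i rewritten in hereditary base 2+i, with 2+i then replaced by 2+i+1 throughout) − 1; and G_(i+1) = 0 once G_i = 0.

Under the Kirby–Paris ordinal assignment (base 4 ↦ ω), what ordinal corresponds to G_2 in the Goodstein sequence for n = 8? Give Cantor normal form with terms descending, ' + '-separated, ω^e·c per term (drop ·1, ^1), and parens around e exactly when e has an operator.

base 2: 8 = 2^(2 + 1); at 3: 3^(3 + 1) = 81; next = 80
base 3: 80 = 2·3^3 + 2·3^2 + 2·3 + 2; at 4: 2·4^4 + 2·4^2 + 2·4 + 2 = 554; next = 553
base 4: 553 = 2·4^4 + 2·4^2 + 2·4 + 1; at 5: 2·5^5 + 2·5^2 + 2·5 + 1 = 6311; next = 6310

ω^ω·2 + ω^2·2 + ω·2 + 1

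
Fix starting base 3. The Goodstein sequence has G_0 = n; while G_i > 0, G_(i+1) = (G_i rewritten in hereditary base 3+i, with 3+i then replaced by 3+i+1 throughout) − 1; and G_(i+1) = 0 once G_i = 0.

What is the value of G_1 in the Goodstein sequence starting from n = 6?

step 0: 6 = 2·3; sub 4 for 3: 2·4; = 8; G_1 = 8−1 = 7
step 1: 7 = 4 + 3; sub 5 for 4: 5 + 3; = 8; G_2 = 8−1 = 7

7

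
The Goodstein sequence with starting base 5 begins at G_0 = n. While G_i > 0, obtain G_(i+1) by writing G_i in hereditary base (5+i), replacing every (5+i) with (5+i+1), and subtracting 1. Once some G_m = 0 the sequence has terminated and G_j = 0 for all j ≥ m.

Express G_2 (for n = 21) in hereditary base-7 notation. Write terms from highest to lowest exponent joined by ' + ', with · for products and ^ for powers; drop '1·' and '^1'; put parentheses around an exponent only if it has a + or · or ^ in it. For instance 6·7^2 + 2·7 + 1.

3·7 + 6

(0) 21|_5 = 4·5 + 1 ↦ 4·6 + 1|_6 = 25 ⇒ 24
(1) 24|_6 = 4·6 ↦ 4·7|_7 = 28 ⇒ 27
(2) 27|_7 = 3·7 + 6 ↦ 3·8 + 6|_8 = 30 ⇒ 29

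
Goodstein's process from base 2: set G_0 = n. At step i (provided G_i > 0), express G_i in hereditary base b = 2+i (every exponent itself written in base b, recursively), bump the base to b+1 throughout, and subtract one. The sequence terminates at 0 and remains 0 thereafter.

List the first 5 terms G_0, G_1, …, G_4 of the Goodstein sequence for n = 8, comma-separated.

8, 80, 553, 6310, 93395

G_0 = 8. HB_2(8) = 2^(2 + 1). Bump = 81. G_1 = 80.
G_1 = 80. HB_3(80) = 2·3^3 + 2·3^2 + 2·3 + 2. Bump = 554. G_2 = 553.
G_2 = 553. HB_4(553) = 2·4^4 + 2·4^2 + 2·4 + 1. Bump = 6311. G_3 = 6310.
G_3 = 6310. HB_5(6310) = 2·5^5 + 2·5^2 + 2·5. Bump = 93396. G_4 = 93395.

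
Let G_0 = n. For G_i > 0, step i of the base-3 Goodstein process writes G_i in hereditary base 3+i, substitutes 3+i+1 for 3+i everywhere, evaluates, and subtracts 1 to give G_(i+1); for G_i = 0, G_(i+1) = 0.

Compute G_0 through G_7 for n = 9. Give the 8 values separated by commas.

9 —HB3→ 3^2 —bump→ 4^2 = 16 —(−1)→ 15
15 —HB4→ 3·4 + 3 —bump→ 3·5 + 3 = 18 —(−1)→ 17
17 —HB5→ 3·5 + 2 —bump→ 3·6 + 2 = 20 —(−1)→ 19
19 —HB6→ 3·6 + 1 —bump→ 3·7 + 1 = 22 —(−1)→ 21
21 —HB7→ 3·7 —bump→ 3·8 = 24 —(−1)→ 23
23 —HB8→ 2·8 + 7 —bump→ 2·9 + 7 = 25 —(−1)→ 24
24 —HB9→ 2·9 + 6 —bump→ 2·10 + 6 = 26 —(−1)→ 25

9, 15, 17, 19, 21, 23, 24, 25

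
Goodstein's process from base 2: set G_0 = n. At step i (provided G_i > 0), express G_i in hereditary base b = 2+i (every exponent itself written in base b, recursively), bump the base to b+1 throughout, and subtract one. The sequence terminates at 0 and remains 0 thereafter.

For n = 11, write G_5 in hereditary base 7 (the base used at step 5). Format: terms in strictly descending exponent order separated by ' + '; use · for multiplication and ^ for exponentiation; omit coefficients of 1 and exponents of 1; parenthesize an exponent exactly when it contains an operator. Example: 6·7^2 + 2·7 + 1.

step 0: 11 = 2^(2 + 1) + 2 + 1; sub 3 for 2: 3^(3 + 1) + 3 + 1; = 85; G_1 = 85−1 = 84
step 1: 84 = 3^(3 + 1) + 3; sub 4 for 3: 4^(4 + 1) + 4; = 1028; G_2 = 1028−1 = 1027
step 2: 1027 = 4^(4 + 1) + 3; sub 5 for 4: 5^(5 + 1) + 3; = 15628; G_3 = 15628−1 = 15627
step 3: 15627 = 5^(5 + 1) + 2; sub 6 for 5: 6^(6 + 1) + 2; = 279938; G_4 = 279938−1 = 279937
step 4: 279937 = 6^(6 + 1) + 1; sub 7 for 6: 7^(7 + 1) + 1; = 5764802; G_5 = 5764802−1 = 5764801
step 5: 5764801 = 7^(7 + 1); sub 8 for 7: 8^(8 + 1); = 134217728; G_6 = 134217728−1 = 134217727

7^(7 + 1)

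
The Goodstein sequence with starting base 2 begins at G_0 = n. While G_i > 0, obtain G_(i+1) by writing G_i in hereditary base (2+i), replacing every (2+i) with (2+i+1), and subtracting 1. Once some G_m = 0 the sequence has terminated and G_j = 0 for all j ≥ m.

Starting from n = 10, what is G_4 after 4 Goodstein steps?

i=0: 10 = 2^(2 + 1) + 2 (b=2); 2→3: 3^(3 + 1) + 3 = 84; 84−1 = 83
i=1: 83 = 3^(3 + 1) + 2 (b=3); 3→4: 4^(4 + 1) + 2 = 1026; 1026−1 = 1025
i=2: 1025 = 4^(4 + 1) + 1 (b=4); 4→5: 5^(5 + 1) + 1 = 15626; 15626−1 = 15625
i=3: 15625 = 5^(5 + 1) (b=5); 5→6: 6^(6 + 1) = 279936; 279936−1 = 279935
i=4: 279935 = 5·6^6 + 5·6^5 + 5·6^4 + 5·6^3 + 5·6^2 + 5·6 + 5 (b=6); 6→7: 5·7^7 + 5·7^5 + 5·7^4 + 5·7^3 + 5·7^2 + 5·7 + 5 = 4215755; 4215755−1 = 4215754

279935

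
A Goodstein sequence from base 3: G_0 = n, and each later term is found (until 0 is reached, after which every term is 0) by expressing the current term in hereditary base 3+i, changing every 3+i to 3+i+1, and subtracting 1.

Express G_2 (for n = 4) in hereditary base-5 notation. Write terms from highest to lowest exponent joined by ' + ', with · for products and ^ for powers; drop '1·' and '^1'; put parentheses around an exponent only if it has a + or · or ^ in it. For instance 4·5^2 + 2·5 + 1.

4

base 3: 4 = 3 + 1; at 4: 4 + 1 = 5; next = 4
base 4: 4 = 4; at 5: 5 = 5; next = 4
base 5: 4 = 4; at 6: 4 = 4; next = 3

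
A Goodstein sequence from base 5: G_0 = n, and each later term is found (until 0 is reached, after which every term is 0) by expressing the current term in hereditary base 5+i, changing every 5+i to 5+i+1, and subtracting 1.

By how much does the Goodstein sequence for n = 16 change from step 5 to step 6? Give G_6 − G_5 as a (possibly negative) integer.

G_0=16  [base 5] 3·5 + 1  →[5↦6]→  3·6 + 1 = 19  −1 ⇒ G_1=18
G_1=18  [base 6] 3·6  →[6↦7]→  3·7 = 21  −1 ⇒ G_2=20
G_2=20  [base 7] 2·7 + 6  →[7↦8]→  2·8 + 6 = 22  −1 ⇒ G_3=21
G_3=21  [base 8] 2·8 + 5  →[8↦9]→  2·9 + 5 = 23  −1 ⇒ G_4=22
G_4=22  [base 9] 2·9 + 4  →[9↦10]→  2·10 + 4 = 24  −1 ⇒ G_5=23
G_5=23  [base 10] 2·10 + 3  →[10↦11]→  2·11 + 3 = 25  −1 ⇒ G_6=24

1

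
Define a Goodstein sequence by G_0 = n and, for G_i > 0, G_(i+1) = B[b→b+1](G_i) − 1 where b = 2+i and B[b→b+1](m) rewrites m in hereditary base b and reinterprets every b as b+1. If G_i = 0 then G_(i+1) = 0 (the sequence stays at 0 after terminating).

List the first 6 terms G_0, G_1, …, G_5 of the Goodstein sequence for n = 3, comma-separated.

3, 3, 3, 2, 1, 0

G_0 = 3. HB_2(3) = 2 + 1. Bump = 4. G_1 = 3.
G_1 = 3. HB_3(3) = 3. Bump = 4. G_2 = 3.
G_2 = 3. HB_4(3) = 3. Bump = 3. G_3 = 2.
G_3 = 2. HB_5(2) = 2. Bump = 2. G_4 = 1.
G_4 = 1. HB_6(1) = 1. Bump = 1. G_5 = 0.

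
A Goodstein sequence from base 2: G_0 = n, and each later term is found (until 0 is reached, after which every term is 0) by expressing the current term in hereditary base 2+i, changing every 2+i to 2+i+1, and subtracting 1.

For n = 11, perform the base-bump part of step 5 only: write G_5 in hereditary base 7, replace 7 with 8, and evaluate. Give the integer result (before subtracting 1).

134217728

step 0: 11 = 2^(2 + 1) + 2 + 1; sub 3 for 2: 3^(3 + 1) + 3 + 1; = 85; G_1 = 85−1 = 84
step 1: 84 = 3^(3 + 1) + 3; sub 4 for 3: 4^(4 + 1) + 4; = 1028; G_2 = 1028−1 = 1027
step 2: 1027 = 4^(4 + 1) + 3; sub 5 for 4: 5^(5 + 1) + 3; = 15628; G_3 = 15628−1 = 15627
step 3: 15627 = 5^(5 + 1) + 2; sub 6 for 5: 6^(6 + 1) + 2; = 279938; G_4 = 279938−1 = 279937
step 4: 279937 = 6^(6 + 1) + 1; sub 7 for 6: 7^(7 + 1) + 1; = 5764802; G_5 = 5764802−1 = 5764801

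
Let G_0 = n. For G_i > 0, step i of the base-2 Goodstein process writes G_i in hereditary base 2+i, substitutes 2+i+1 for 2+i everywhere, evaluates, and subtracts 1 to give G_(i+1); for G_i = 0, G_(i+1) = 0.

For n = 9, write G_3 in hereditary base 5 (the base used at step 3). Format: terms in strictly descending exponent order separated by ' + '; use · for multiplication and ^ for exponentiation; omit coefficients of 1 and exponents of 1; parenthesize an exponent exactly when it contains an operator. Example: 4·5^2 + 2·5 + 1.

3·5^5 + 3·5^3 + 3·5^2 + 3·5 + 2

9 —HB2→ 2^(2 + 1) + 1 —bump→ 3^(3 + 1) + 1 = 82 —(−1)→ 81
81 —HB3→ 3^(3 + 1) —bump→ 4^(4 + 1) = 1024 —(−1)→ 1023
1023 —HB4→ 3·4^4 + 3·4^3 + 3·4^2 + 3·4 + 3 —bump→ 3·5^5 + 3·5^3 + 3·5^2 + 3·5 + 3 = 9843 —(−1)→ 9842
9842 —HB5→ 3·5^5 + 3·5^3 + 3·5^2 + 3·5 + 2 —bump→ 3·6^6 + 3·6^3 + 3·6^2 + 3·6 + 2 = 140744 —(−1)→ 140743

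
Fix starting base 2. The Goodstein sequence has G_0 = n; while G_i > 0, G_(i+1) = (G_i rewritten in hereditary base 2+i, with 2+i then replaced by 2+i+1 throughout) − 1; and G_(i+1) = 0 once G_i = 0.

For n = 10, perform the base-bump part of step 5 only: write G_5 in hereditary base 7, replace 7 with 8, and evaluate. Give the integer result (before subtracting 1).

84073324

base 2: 10 = 2^(2 + 1) + 2; at 3: 3^(3 + 1) + 3 = 84; next = 83
base 3: 83 = 3^(3 + 1) + 2; at 4: 4^(4 + 1) + 2 = 1026; next = 1025
base 4: 1025 = 4^(4 + 1) + 1; at 5: 5^(5 + 1) + 1 = 15626; next = 15625
base 5: 15625 = 5^(5 + 1); at 6: 6^(6 + 1) = 279936; next = 279935
base 6: 279935 = 5·6^6 + 5·6^5 + 5·6^4 + 5·6^3 + 5·6^2 + 5·6 + 5; at 7: 5·7^7 + 5·7^5 + 5·7^4 + 5·7^3 + 5·7^2 + 5·7 + 5 = 4215755; next = 4215754
base 7: 4215754 = 5·7^7 + 5·7^5 + 5·7^4 + 5·7^3 + 5·7^2 + 5·7 + 4; at 8: 5·8^8 + 5·8^5 + 5·8^4 + 5·8^3 + 5·8^2 + 5·8 + 4 = 84073324; next = 84073323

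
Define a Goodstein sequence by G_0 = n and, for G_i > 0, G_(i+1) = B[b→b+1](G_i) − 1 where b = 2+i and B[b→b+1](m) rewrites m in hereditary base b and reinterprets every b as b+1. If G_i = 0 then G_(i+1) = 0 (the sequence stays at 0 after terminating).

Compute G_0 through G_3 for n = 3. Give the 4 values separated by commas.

G_0=3  [base 2] 2 + 1  →[2↦3]→  3 + 1 = 4  −1 ⇒ G_1=3
G_1=3  [base 3] 3  →[3↦4]→  4 = 4  −1 ⇒ G_2=3
G_2=3  [base 4] 3  →[4↦5]→  3 = 3  −1 ⇒ G_3=2

3, 3, 3, 2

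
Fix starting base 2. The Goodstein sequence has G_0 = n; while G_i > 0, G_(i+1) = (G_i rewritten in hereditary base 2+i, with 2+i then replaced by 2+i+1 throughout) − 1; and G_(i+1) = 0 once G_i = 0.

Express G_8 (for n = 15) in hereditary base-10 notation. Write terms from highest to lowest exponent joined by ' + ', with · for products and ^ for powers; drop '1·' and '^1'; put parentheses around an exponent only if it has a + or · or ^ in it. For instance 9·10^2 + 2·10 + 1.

10^(10 + 1) + 7·10^7 + 7·10^6 + 7·10^5 + 7·10^4 + 7·10^3 + 7·10^2 + 7·10 + 5

G_0 = 15. HB_2(15) = 2^(2 + 1) + 2^2 + 2 + 1. Bump = 112. G_1 = 111.
G_1 = 111. HB_3(111) = 3^(3 + 1) + 3^3 + 3. Bump = 1284. G_2 = 1283.
G_2 = 1283. HB_4(1283) = 4^(4 + 1) + 4^4 + 3. Bump = 18753. G_3 = 18752.
G_3 = 18752. HB_5(18752) = 5^(5 + 1) + 5^5 + 2. Bump = 326594. G_4 = 326593.
G_4 = 326593. HB_6(326593) = 6^(6 + 1) + 6^6 + 1. Bump = 6588345. G_5 = 6588344.
G_5 = 6588344. HB_7(6588344) = 7^(7 + 1) + 7^7. Bump = 150994944. G_6 = 150994943.
G_6 = 150994943. HB_8(150994943) = 8^(8 + 1) + 7·8^7 + 7·8^6 + 7·8^5 + 7·8^4 + 7·8^3 + 7·8^2 + 7·8 + 7. Bump = 3524450281. G_7 = 3524450280.
G_7 = 3524450280. HB_9(3524450280) = 9^(9 + 1) + 7·9^7 + 7·9^6 + 7·9^5 + 7·9^4 + 7·9^3 + 7·9^2 + 7·9 + 6. Bump = 100077777776. G_8 = 100077777775.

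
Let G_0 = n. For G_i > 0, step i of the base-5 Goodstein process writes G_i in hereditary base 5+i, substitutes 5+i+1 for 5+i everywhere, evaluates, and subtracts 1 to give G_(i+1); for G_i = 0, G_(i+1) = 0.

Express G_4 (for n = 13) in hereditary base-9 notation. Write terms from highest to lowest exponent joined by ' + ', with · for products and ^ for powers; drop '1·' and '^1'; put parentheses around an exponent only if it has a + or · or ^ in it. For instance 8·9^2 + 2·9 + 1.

9 + 8

base 5: 13 = 2·5 + 3; at 6: 2·6 + 3 = 15; next = 14
base 6: 14 = 2·6 + 2; at 7: 2·7 + 2 = 16; next = 15
base 7: 15 = 2·7 + 1; at 8: 2·8 + 1 = 17; next = 16
base 8: 16 = 2·8; at 9: 2·9 = 18; next = 17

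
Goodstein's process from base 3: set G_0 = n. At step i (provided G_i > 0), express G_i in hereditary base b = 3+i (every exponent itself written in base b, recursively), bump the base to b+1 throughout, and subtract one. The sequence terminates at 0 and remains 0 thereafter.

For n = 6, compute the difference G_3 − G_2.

6 —HB3→ 2·3 —bump→ 2·4 = 8 —(−1)→ 7
7 —HB4→ 4 + 3 —bump→ 5 + 3 = 8 —(−1)→ 7
7 —HB5→ 5 + 2 —bump→ 6 + 2 = 8 —(−1)→ 7

0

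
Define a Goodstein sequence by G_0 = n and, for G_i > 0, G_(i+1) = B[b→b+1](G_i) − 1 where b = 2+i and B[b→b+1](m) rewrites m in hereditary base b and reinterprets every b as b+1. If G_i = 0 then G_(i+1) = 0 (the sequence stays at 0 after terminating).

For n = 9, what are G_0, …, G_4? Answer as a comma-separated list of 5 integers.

9, 81, 1023, 9842, 140743

i=0: 9 = 2^(2 + 1) + 1 (b=2); 2→3: 3^(3 + 1) + 1 = 82; 82−1 = 81
i=1: 81 = 3^(3 + 1) (b=3); 3→4: 4^(4 + 1) = 1024; 1024−1 = 1023
i=2: 1023 = 3·4^4 + 3·4^3 + 3·4^2 + 3·4 + 3 (b=4); 4→5: 3·5^5 + 3·5^3 + 3·5^2 + 3·5 + 3 = 9843; 9843−1 = 9842
i=3: 9842 = 3·5^5 + 3·5^3 + 3·5^2 + 3·5 + 2 (b=5); 5→6: 3·6^6 + 3·6^3 + 3·6^2 + 3·6 + 2 = 140744; 140744−1 = 140743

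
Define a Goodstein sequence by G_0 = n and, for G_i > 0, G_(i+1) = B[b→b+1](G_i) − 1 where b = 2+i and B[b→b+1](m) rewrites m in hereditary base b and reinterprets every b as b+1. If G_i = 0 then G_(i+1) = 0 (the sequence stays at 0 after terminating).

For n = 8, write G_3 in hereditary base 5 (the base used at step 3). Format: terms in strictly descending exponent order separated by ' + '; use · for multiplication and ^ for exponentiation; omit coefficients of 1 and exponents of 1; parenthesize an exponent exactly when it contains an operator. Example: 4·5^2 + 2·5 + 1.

2·5^5 + 2·5^2 + 2·5

i=0: 8 = 2^(2 + 1) (b=2); 2→3: 3^(3 + 1) = 81; 81−1 = 80
i=1: 80 = 2·3^3 + 2·3^2 + 2·3 + 2 (b=3); 3→4: 2·4^4 + 2·4^2 + 2·4 + 2 = 554; 554−1 = 553
i=2: 553 = 2·4^4 + 2·4^2 + 2·4 + 1 (b=4); 4→5: 2·5^5 + 2·5^2 + 2·5 + 1 = 6311; 6311−1 = 6310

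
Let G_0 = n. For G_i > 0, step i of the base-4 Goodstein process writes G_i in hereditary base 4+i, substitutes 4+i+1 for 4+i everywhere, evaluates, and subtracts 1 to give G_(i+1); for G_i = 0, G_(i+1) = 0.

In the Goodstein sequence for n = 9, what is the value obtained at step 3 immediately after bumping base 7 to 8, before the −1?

(0) 9|_4 = 2·4 + 1 ↦ 2·5 + 1|_5 = 11 ⇒ 10
(1) 10|_5 = 2·5 ↦ 2·6|_6 = 12 ⇒ 11
(2) 11|_6 = 6 + 5 ↦ 7 + 5|_7 = 12 ⇒ 11
(3) 11|_7 = 7 + 4 ↦ 8 + 4|_8 = 12 ⇒ 11

12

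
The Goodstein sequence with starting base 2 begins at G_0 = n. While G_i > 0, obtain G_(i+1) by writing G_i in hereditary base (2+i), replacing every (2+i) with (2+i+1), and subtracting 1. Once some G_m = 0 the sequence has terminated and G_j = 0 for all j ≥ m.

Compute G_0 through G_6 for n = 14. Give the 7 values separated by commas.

14, 110, 1281, 18750, 326591, 5862840, 134404971

14 —HB2→ 2^(2 + 1) + 2^2 + 2 —bump→ 3^(3 + 1) + 3^3 + 3 = 111 —(−1)→ 110
110 —HB3→ 3^(3 + 1) + 3^3 + 2 —bump→ 4^(4 + 1) + 4^4 + 2 = 1282 —(−1)→ 1281
1281 —HB4→ 4^(4 + 1) + 4^4 + 1 —bump→ 5^(5 + 1) + 5^5 + 1 = 18751 —(−1)→ 18750
18750 —HB5→ 5^(5 + 1) + 5^5 —bump→ 6^(6 + 1) + 6^6 = 326592 —(−1)→ 326591
326591 —HB6→ 6^(6 + 1) + 5·6^5 + 5·6^4 + 5·6^3 + 5·6^2 + 5·6 + 5 —bump→ 7^(7 + 1) + 5·7^5 + 5·7^4 + 5·7^3 + 5·7^2 + 5·7 + 5 = 5862841 —(−1)→ 5862840
5862840 —HB7→ 7^(7 + 1) + 5·7^5 + 5·7^4 + 5·7^3 + 5·7^2 + 5·7 + 4 —bump→ 8^(8 + 1) + 5·8^5 + 5·8^4 + 5·8^3 + 5·8^2 + 5·8 + 4 = 134404972 —(−1)→ 134404971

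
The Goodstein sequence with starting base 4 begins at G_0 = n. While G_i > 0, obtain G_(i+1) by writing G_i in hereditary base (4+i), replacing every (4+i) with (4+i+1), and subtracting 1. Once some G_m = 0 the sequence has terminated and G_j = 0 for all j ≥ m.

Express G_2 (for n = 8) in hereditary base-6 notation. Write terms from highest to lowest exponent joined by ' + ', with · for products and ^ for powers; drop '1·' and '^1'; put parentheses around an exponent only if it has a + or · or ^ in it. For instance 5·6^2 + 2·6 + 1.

(0) 8|_4 = 2·4 ↦ 2·5|_5 = 10 ⇒ 9
(1) 9|_5 = 5 + 4 ↦ 6 + 4|_6 = 10 ⇒ 9

6 + 3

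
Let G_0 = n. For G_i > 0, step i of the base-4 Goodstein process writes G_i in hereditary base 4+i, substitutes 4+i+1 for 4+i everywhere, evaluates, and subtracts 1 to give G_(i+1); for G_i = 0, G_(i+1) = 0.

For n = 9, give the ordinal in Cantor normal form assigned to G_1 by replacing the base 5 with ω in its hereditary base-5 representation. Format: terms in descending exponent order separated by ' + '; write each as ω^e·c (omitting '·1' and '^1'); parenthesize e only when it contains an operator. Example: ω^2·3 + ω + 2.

ω·2

(0) 9|_4 = 2·4 + 1 ↦ 2·5 + 1|_5 = 11 ⇒ 10
(1) 10|_5 = 2·5 ↦ 2·6|_6 = 12 ⇒ 11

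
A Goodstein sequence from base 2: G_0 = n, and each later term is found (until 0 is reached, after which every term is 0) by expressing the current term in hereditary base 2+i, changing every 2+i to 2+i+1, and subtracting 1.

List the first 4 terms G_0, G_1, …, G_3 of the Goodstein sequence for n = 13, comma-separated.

G_0 = 13. HB_2(13) = 2^(2 + 1) + 2^2 + 1. Bump = 109. G_1 = 108.
G_1 = 108. HB_3(108) = 3^(3 + 1) + 3^3. Bump = 1280. G_2 = 1279.
G_2 = 1279. HB_4(1279) = 4^(4 + 1) + 3·4^3 + 3·4^2 + 3·4 + 3. Bump = 16093. G_3 = 16092.

13, 108, 1279, 16092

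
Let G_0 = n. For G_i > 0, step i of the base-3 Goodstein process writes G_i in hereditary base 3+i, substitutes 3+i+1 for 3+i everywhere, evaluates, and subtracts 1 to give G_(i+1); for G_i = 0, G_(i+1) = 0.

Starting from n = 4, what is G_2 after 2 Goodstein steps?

4

step 0: 4 = 3 + 1; sub 4 for 3: 4 + 1; = 5; G_1 = 5−1 = 4
step 1: 4 = 4; sub 5 for 4: 5; = 5; G_2 = 5−1 = 4
step 2: 4 = 4; sub 6 for 5: 4; = 4; G_3 = 4−1 = 3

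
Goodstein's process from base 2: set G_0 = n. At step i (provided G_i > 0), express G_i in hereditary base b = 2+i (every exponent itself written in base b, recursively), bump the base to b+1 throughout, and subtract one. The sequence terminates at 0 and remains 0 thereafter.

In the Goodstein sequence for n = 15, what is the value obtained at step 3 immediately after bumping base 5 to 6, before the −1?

(0) 15|_2 = 2^(2 + 1) + 2^2 + 2 + 1 ↦ 3^(3 + 1) + 3^3 + 3 + 1|_3 = 112 ⇒ 111
(1) 111|_3 = 3^(3 + 1) + 3^3 + 3 ↦ 4^(4 + 1) + 4^4 + 4|_4 = 1284 ⇒ 1283
(2) 1283|_4 = 4^(4 + 1) + 4^4 + 3 ↦ 5^(5 + 1) + 5^5 + 3|_5 = 18753 ⇒ 18752

326594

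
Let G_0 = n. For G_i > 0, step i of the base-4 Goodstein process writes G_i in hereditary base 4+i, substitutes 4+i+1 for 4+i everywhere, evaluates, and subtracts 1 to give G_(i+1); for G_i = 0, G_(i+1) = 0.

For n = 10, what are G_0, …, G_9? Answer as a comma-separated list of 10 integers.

(0) 10|_4 = 2·4 + 2 ↦ 2·5 + 2|_5 = 12 ⇒ 11
(1) 11|_5 = 2·5 + 1 ↦ 2·6 + 1|_6 = 13 ⇒ 12
(2) 12|_6 = 2·6 ↦ 2·7|_7 = 14 ⇒ 13
(3) 13|_7 = 7 + 6 ↦ 8 + 6|_8 = 14 ⇒ 13
(4) 13|_8 = 8 + 5 ↦ 9 + 5|_9 = 14 ⇒ 13
(5) 13|_9 = 9 + 4 ↦ 10 + 4|_10 = 14 ⇒ 13
(6) 13|_10 = 10 + 3 ↦ 11 + 3|_11 = 14 ⇒ 13
(7) 13|_11 = 11 + 2 ↦ 12 + 2|_12 = 14 ⇒ 13
(8) 13|_12 = 12 + 1 ↦ 13 + 1|_13 = 14 ⇒ 13

10, 11, 12, 13, 13, 13, 13, 13, 13, 13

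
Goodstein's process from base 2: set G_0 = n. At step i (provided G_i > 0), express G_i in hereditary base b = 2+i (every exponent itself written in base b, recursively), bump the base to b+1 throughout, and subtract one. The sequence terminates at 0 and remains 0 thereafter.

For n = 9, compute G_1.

81

base 2: 9 = 2^(2 + 1) + 1; at 3: 3^(3 + 1) + 1 = 82; next = 81
base 3: 81 = 3^(3 + 1); at 4: 4^(4 + 1) = 1024; next = 1023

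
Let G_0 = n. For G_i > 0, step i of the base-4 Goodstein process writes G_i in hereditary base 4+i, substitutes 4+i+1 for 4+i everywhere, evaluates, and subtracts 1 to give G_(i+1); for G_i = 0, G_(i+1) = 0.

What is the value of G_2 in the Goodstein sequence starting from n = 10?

12

10 —HB4→ 2·4 + 2 —bump→ 2·5 + 2 = 12 —(−1)→ 11
11 —HB5→ 2·5 + 1 —bump→ 2·6 + 1 = 13 —(−1)→ 12
12 —HB6→ 2·6 —bump→ 2·7 = 14 —(−1)→ 13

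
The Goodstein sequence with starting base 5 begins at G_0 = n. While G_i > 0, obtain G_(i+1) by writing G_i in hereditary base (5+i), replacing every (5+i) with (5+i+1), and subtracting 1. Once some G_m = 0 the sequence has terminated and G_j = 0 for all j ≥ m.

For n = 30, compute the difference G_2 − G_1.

12

30 —HB5→ 5^2 + 5 —bump→ 6^2 + 6 = 42 —(−1)→ 41
41 —HB6→ 6^2 + 5 —bump→ 7^2 + 5 = 54 —(−1)→ 53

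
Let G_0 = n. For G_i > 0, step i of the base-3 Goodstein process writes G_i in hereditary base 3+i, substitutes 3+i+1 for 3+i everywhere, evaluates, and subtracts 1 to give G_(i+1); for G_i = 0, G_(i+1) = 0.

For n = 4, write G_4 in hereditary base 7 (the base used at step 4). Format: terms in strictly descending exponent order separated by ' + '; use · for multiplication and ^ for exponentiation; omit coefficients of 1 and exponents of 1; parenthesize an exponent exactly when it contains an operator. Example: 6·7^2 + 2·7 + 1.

i=0: 4 = 3 + 1 (b=3); 3→4: 4 + 1 = 5; 5−1 = 4
i=1: 4 = 4 (b=4); 4→5: 5 = 5; 5−1 = 4
i=2: 4 = 4 (b=5); 5→6: 4 = 4; 4−1 = 3
i=3: 3 = 3 (b=6); 6→7: 3 = 3; 3−1 = 2

2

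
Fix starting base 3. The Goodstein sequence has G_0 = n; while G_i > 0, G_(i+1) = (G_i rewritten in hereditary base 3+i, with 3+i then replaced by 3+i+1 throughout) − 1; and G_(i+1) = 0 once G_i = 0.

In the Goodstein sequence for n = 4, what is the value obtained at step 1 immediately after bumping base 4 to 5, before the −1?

5

step 0: 4 = 3 + 1; sub 4 for 3: 4 + 1; = 5; G_1 = 5−1 = 4
step 1: 4 = 4; sub 5 for 4: 5; = 5; G_2 = 5−1 = 4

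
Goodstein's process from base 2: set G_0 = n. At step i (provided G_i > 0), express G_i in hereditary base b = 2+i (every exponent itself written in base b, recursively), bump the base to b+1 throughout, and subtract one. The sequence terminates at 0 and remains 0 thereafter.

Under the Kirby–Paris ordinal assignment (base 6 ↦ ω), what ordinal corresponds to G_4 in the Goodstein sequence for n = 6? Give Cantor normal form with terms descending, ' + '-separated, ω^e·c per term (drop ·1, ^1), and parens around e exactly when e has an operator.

ω^5·5 + ω^4·5 + ω^3·5 + ω^2·5 + ω·5 + 5

i=0: 6 = 2^2 + 2 (b=2); 2→3: 3^3 + 3 = 30; 30−1 = 29
i=1: 29 = 3^3 + 2 (b=3); 3→4: 4^4 + 2 = 258; 258−1 = 257
i=2: 257 = 4^4 + 1 (b=4); 4→5: 5^5 + 1 = 3126; 3126−1 = 3125
i=3: 3125 = 5^5 (b=5); 5→6: 6^6 = 46656; 46656−1 = 46655
i=4: 46655 = 5·6^5 + 5·6^4 + 5·6^3 + 5·6^2 + 5·6 + 5 (b=6); 6→7: 5·7^5 + 5·7^4 + 5·7^3 + 5·7^2 + 5·7 + 5 = 98040; 98040−1 = 98039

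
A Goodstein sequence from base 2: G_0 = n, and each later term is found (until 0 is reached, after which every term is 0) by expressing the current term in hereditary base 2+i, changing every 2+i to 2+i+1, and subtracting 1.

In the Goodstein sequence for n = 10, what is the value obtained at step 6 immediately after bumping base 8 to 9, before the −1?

step 0: 10 = 2^(2 + 1) + 2; sub 3 for 2: 3^(3 + 1) + 3; = 84; G_1 = 84−1 = 83
step 1: 83 = 3^(3 + 1) + 2; sub 4 for 3: 4^(4 + 1) + 2; = 1026; G_2 = 1026−1 = 1025
step 2: 1025 = 4^(4 + 1) + 1; sub 5 for 4: 5^(5 + 1) + 1; = 15626; G_3 = 15626−1 = 15625
step 3: 15625 = 5^(5 + 1); sub 6 for 5: 6^(6 + 1); = 279936; G_4 = 279936−1 = 279935
step 4: 279935 = 5·6^6 + 5·6^5 + 5·6^4 + 5·6^3 + 5·6^2 + 5·6 + 5; sub 7 for 6: 5·7^7 + 5·7^5 + 5·7^4 + 5·7^3 + 5·7^2 + 5·7 + 5; = 4215755; G_5 = 4215755−1 = 4215754
step 5: 4215754 = 5·7^7 + 5·7^5 + 5·7^4 + 5·7^3 + 5·7^2 + 5·7 + 4; sub 8 for 7: 5·8^8 + 5·8^5 + 5·8^4 + 5·8^3 + 5·8^2 + 5·8 + 4; = 84073324; G_6 = 84073324−1 = 84073323
step 6: 84073323 = 5·8^8 + 5·8^5 + 5·8^4 + 5·8^3 + 5·8^2 + 5·8 + 3; sub 9 for 8: 5·9^9 + 5·9^5 + 5·9^4 + 5·9^3 + 5·9^2 + 5·9 + 3; = 1937434593; G_7 = 1937434593−1 = 1937434592

1937434593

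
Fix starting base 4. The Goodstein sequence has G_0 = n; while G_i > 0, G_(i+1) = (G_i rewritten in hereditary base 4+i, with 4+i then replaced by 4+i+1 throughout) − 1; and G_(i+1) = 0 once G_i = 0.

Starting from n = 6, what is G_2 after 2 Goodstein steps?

6

[0] 6 ≡ 4 + 2 (base 4). Lift 5: 7. −1: 6.
[1] 6 ≡ 5 + 1 (base 5). Lift 6: 7. −1: 6.
[2] 6 ≡ 6 (base 6). Lift 7: 7. −1: 6.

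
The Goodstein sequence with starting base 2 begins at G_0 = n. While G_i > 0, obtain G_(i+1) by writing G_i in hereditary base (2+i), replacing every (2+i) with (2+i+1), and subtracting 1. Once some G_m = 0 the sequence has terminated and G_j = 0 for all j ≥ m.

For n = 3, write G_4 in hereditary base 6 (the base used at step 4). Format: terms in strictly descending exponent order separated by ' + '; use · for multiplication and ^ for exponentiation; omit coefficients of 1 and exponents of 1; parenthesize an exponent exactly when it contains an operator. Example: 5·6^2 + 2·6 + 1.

1

i=0: 3 = 2 + 1 (b=2); 2→3: 3 + 1 = 4; 4−1 = 3
i=1: 3 = 3 (b=3); 3→4: 4 = 4; 4−1 = 3
i=2: 3 = 3 (b=4); 4→5: 3 = 3; 3−1 = 2
i=3: 2 = 2 (b=5); 5→6: 2 = 2; 2−1 = 1
i=4: 1 = 1 (b=6); 6→7: 1 = 1; 1−1 = 0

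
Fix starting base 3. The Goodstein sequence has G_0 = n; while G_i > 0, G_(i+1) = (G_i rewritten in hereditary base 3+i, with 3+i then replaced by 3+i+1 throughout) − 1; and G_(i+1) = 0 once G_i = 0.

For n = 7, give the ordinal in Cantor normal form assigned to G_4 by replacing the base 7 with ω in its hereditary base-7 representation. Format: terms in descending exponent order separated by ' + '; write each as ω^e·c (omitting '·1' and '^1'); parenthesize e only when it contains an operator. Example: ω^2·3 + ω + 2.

ω + 2

7 —HB3→ 2·3 + 1 —bump→ 2·4 + 1 = 9 —(−1)→ 8
8 —HB4→ 2·4 —bump→ 2·5 = 10 —(−1)→ 9
9 —HB5→ 5 + 4 —bump→ 6 + 4 = 10 —(−1)→ 9
9 —HB6→ 6 + 3 —bump→ 7 + 3 = 10 —(−1)→ 9
9 —HB7→ 7 + 2 —bump→ 8 + 2 = 10 —(−1)→ 9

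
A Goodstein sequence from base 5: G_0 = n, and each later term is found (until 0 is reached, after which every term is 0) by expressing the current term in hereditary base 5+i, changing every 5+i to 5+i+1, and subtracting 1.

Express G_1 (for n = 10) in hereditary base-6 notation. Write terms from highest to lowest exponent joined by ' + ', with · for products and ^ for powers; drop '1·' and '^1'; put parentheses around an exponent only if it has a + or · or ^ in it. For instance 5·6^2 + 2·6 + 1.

6 + 5

G_0=10  [base 5] 2·5  →[5↦6]→  2·6 = 12  −1 ⇒ G_1=11
G_1=11  [base 6] 6 + 5  →[6↦7]→  7 + 5 = 12  −1 ⇒ G_2=11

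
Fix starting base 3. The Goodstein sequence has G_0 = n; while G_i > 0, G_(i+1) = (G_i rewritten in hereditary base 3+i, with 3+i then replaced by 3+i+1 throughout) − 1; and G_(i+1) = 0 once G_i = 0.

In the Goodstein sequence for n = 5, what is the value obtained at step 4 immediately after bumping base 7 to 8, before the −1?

G_0 = 5. HB_3(5) = 3 + 2. Bump = 6. G_1 = 5.
G_1 = 5. HB_4(5) = 4 + 1. Bump = 6. G_2 = 5.
G_2 = 5. HB_5(5) = 5. Bump = 6. G_3 = 5.
G_3 = 5. HB_6(5) = 5. Bump = 5. G_4 = 4.
G_4 = 4. HB_7(4) = 4. Bump = 4. G_5 = 3.

4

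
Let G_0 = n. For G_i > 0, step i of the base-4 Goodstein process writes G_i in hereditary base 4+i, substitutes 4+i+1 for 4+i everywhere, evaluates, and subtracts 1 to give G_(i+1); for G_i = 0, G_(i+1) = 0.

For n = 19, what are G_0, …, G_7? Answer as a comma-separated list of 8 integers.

(0) 19|_4 = 4^2 + 3 ↦ 5^2 + 3|_5 = 28 ⇒ 27
(1) 27|_5 = 5^2 + 2 ↦ 6^2 + 2|_6 = 38 ⇒ 37
(2) 37|_6 = 6^2 + 1 ↦ 7^2 + 1|_7 = 50 ⇒ 49
(3) 49|_7 = 7^2 ↦ 8^2|_8 = 64 ⇒ 63
(4) 63|_8 = 7·8 + 7 ↦ 7·9 + 7|_9 = 70 ⇒ 69
(5) 69|_9 = 7·9 + 6 ↦ 7·10 + 6|_10 = 76 ⇒ 75
(6) 75|_10 = 7·10 + 5 ↦ 7·11 + 5|_11 = 82 ⇒ 81

19, 27, 37, 49, 63, 69, 75, 81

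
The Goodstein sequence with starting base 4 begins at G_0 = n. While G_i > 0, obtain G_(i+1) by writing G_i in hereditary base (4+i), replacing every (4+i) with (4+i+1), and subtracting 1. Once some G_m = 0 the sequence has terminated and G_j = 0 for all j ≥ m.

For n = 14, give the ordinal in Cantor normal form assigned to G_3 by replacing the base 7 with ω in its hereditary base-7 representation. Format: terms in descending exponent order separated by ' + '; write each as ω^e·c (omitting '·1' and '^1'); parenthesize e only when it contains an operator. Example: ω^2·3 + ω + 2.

base 4: 14 = 3·4 + 2; at 5: 3·5 + 2 = 17; next = 16
base 5: 16 = 3·5 + 1; at 6: 3·6 + 1 = 19; next = 18
base 6: 18 = 3·6; at 7: 3·7 = 21; next = 20
base 7: 20 = 2·7 + 6; at 8: 2·8 + 6 = 22; next = 21

ω·2 + 6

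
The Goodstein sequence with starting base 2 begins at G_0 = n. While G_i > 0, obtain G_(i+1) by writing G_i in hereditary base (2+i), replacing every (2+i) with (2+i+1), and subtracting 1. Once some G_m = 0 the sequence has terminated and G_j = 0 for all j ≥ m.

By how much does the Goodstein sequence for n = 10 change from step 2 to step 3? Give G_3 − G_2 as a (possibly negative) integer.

[0] 10 ≡ 2^(2 + 1) + 2 (base 2). Lift 3: 84. −1: 83.
[1] 83 ≡ 3^(3 + 1) + 2 (base 3). Lift 4: 1026. −1: 1025.
[2] 1025 ≡ 4^(4 + 1) + 1 (base 4). Lift 5: 15626. −1: 15625.

14600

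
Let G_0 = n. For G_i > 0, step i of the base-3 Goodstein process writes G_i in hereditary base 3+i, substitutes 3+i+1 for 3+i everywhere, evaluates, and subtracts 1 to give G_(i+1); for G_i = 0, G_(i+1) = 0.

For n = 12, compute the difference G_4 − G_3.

G_0=12  [base 3] 3^2 + 3  →[3↦4]→  4^2 + 4 = 20  −1 ⇒ G_1=19
G_1=19  [base 4] 4^2 + 3  →[4↦5]→  5^2 + 3 = 28  −1 ⇒ G_2=27
G_2=27  [base 5] 5^2 + 2  →[5↦6]→  6^2 + 2 = 38  −1 ⇒ G_3=37
G_3=37  [base 6] 6^2 + 1  →[6↦7]→  7^2 + 1 = 50  −1 ⇒ G_4=49

12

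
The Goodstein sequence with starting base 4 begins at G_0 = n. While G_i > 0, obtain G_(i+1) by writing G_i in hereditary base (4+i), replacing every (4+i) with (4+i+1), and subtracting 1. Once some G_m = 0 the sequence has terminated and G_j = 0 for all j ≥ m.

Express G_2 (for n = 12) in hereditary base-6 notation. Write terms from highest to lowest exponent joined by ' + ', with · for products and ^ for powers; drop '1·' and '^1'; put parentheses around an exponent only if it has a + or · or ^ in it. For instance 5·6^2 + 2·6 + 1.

G_0 = 12. HB_4(12) = 3·4. Bump = 15. G_1 = 14.
G_1 = 14. HB_5(14) = 2·5 + 4. Bump = 16. G_2 = 15.
G_2 = 15. HB_6(15) = 2·6 + 3. Bump = 17. G_3 = 16.

2·6 + 3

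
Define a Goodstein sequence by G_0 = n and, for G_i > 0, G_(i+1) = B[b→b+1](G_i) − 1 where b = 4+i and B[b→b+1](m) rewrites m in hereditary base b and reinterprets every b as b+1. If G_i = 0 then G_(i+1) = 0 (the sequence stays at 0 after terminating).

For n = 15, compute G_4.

G_0=15  [base 4] 3·4 + 3  →[4↦5]→  3·5 + 3 = 18  −1 ⇒ G_1=17
G_1=17  [base 5] 3·5 + 2  →[5↦6]→  3·6 + 2 = 20  −1 ⇒ G_2=19
G_2=19  [base 6] 3·6 + 1  →[6↦7]→  3·7 + 1 = 22  −1 ⇒ G_3=21
G_3=21  [base 7] 3·7  →[7↦8]→  3·8 = 24  −1 ⇒ G_4=23
G_4=23  [base 8] 2·8 + 7  →[8↦9]→  2·9 + 7 = 25  −1 ⇒ G_5=24

23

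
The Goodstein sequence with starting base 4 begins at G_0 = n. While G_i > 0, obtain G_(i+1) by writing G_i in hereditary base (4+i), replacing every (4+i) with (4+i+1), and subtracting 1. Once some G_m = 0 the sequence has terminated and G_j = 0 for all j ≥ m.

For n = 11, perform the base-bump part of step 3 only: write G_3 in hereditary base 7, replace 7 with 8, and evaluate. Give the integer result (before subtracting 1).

16

(0) 11|_4 = 2·4 + 3 ↦ 2·5 + 3|_5 = 13 ⇒ 12
(1) 12|_5 = 2·5 + 2 ↦ 2·6 + 2|_6 = 14 ⇒ 13
(2) 13|_6 = 2·6 + 1 ↦ 2·7 + 1|_7 = 15 ⇒ 14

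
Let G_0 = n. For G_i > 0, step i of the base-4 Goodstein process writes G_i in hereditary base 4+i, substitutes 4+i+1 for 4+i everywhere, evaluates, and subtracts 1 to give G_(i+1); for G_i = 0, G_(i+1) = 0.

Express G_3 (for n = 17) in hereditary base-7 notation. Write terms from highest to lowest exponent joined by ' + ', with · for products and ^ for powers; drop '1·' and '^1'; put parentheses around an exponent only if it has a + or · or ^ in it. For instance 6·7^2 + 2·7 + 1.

5·7 + 4

(0) 17|_4 = 4^2 + 1 ↦ 5^2 + 1|_5 = 26 ⇒ 25
(1) 25|_5 = 5^2 ↦ 6^2|_6 = 36 ⇒ 35
(2) 35|_6 = 5·6 + 5 ↦ 5·7 + 5|_7 = 40 ⇒ 39
(3) 39|_7 = 5·7 + 4 ↦ 5·8 + 4|_8 = 44 ⇒ 43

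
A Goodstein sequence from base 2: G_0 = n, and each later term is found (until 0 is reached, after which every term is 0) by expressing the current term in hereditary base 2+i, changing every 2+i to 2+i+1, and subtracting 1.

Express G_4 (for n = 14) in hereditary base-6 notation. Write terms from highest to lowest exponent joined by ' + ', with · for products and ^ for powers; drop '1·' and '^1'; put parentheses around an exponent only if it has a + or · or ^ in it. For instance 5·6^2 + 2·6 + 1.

14 —HB2→ 2^(2 + 1) + 2^2 + 2 —bump→ 3^(3 + 1) + 3^3 + 3 = 111 —(−1)→ 110
110 —HB3→ 3^(3 + 1) + 3^3 + 2 —bump→ 4^(4 + 1) + 4^4 + 2 = 1282 —(−1)→ 1281
1281 —HB4→ 4^(4 + 1) + 4^4 + 1 —bump→ 5^(5 + 1) + 5^5 + 1 = 18751 —(−1)→ 18750
18750 —HB5→ 5^(5 + 1) + 5^5 —bump→ 6^(6 + 1) + 6^6 = 326592 —(−1)→ 326591
326591 —HB6→ 6^(6 + 1) + 5·6^5 + 5·6^4 + 5·6^3 + 5·6^2 + 5·6 + 5 —bump→ 7^(7 + 1) + 5·7^5 + 5·7^4 + 5·7^3 + 5·7^2 + 5·7 + 5 = 5862841 —(−1)→ 5862840

6^(6 + 1) + 5·6^5 + 5·6^4 + 5·6^3 + 5·6^2 + 5·6 + 5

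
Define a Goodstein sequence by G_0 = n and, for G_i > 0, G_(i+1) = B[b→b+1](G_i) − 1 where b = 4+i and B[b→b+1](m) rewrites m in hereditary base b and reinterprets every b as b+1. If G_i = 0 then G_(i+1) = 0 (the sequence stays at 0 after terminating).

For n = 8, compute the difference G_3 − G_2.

0

base 4: 8 = 2·4; at 5: 2·5 = 10; next = 9
base 5: 9 = 5 + 4; at 6: 6 + 4 = 10; next = 9
base 6: 9 = 6 + 3; at 7: 7 + 3 = 10; next = 9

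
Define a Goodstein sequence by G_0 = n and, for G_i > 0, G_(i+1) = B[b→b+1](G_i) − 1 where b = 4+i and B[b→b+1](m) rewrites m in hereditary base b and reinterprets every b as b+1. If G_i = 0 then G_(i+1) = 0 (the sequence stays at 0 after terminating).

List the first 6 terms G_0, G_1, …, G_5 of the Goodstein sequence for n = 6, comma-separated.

6, 6, 6, 6, 5, 4

[0] 6 ≡ 4 + 2 (base 4). Lift 5: 7. −1: 6.
[1] 6 ≡ 5 + 1 (base 5). Lift 6: 7. −1: 6.
[2] 6 ≡ 6 (base 6). Lift 7: 7. −1: 6.
[3] 6 ≡ 6 (base 7). Lift 8: 6. −1: 5.
[4] 5 ≡ 5 (base 8). Lift 9: 5. −1: 4.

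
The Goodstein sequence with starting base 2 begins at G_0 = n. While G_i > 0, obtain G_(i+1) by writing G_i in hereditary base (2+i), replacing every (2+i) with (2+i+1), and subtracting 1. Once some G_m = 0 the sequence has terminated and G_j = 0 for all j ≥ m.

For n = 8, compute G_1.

80

base 2: 8 = 2^(2 + 1); at 3: 3^(3 + 1) = 81; next = 80
base 3: 80 = 2·3^3 + 2·3^2 + 2·3 + 2; at 4: 2·4^4 + 2·4^2 + 2·4 + 2 = 554; next = 553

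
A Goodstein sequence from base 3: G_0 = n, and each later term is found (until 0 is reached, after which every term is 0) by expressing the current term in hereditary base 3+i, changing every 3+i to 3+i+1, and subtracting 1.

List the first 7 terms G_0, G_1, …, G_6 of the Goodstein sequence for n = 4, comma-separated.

4, 4, 4, 3, 2, 1, 0

i=0: 4 = 3 + 1 (b=3); 3→4: 4 + 1 = 5; 5−1 = 4
i=1: 4 = 4 (b=4); 4→5: 5 = 5; 5−1 = 4
i=2: 4 = 4 (b=5); 5→6: 4 = 4; 4−1 = 3
i=3: 3 = 3 (b=6); 6→7: 3 = 3; 3−1 = 2
i=4: 2 = 2 (b=7); 7→8: 2 = 2; 2−1 = 1
i=5: 1 = 1 (b=8); 8→9: 1 = 1; 1−1 = 0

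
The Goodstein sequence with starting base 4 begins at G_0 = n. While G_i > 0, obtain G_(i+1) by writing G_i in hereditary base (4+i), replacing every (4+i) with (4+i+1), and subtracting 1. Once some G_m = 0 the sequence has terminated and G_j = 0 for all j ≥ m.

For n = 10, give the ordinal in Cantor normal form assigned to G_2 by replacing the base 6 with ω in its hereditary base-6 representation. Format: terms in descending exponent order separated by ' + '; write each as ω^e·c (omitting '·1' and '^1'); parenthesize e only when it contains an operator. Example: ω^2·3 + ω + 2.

base 4: 10 = 2·4 + 2; at 5: 2·5 + 2 = 12; next = 11
base 5: 11 = 2·5 + 1; at 6: 2·6 + 1 = 13; next = 12
base 6: 12 = 2·6; at 7: 2·7 = 14; next = 13

ω·2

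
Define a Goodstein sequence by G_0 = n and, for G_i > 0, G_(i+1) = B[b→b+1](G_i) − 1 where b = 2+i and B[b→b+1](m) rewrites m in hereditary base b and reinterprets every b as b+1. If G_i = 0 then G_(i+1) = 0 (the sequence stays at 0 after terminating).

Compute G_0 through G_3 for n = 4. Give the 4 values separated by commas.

4, 26, 41, 60

G_0 = 4. HB_2(4) = 2^2. Bump = 27. G_1 = 26.
G_1 = 26. HB_3(26) = 2·3^2 + 2·3 + 2. Bump = 42. G_2 = 41.
G_2 = 41. HB_4(41) = 2·4^2 + 2·4 + 1. Bump = 61. G_3 = 60.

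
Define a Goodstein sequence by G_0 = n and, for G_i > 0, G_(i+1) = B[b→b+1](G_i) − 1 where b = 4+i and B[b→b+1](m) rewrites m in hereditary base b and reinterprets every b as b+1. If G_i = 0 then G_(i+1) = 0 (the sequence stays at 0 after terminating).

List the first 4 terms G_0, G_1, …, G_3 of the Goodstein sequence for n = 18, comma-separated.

[0] 18 ≡ 4^2 + 2 (base 4). Lift 5: 27. −1: 26.
[1] 26 ≡ 5^2 + 1 (base 5). Lift 6: 37. −1: 36.
[2] 36 ≡ 6^2 (base 6). Lift 7: 49. −1: 48.

18, 26, 36, 48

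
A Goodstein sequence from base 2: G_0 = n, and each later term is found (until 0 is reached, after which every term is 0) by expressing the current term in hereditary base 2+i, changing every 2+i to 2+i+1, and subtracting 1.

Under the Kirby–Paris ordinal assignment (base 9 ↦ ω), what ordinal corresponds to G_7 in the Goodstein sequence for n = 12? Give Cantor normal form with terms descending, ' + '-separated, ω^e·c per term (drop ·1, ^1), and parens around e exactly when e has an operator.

[0] 12 ≡ 2^(2 + 1) + 2^2 (base 2). Lift 3: 108. −1: 107.
[1] 107 ≡ 3^(3 + 1) + 2·3^2 + 2·3 + 2 (base 3). Lift 4: 1066. −1: 1065.
[2] 1065 ≡ 4^(4 + 1) + 2·4^2 + 2·4 + 1 (base 4). Lift 5: 15686. −1: 15685.
[3] 15685 ≡ 5^(5 + 1) + 2·5^2 + 2·5 (base 5). Lift 6: 280020. −1: 280019.
[4] 280019 ≡ 6^(6 + 1) + 2·6^2 + 6 + 5 (base 6). Lift 7: 5764911. −1: 5764910.
[5] 5764910 ≡ 7^(7 + 1) + 2·7^2 + 7 + 4 (base 7). Lift 8: 134217868. −1: 134217867.
[6] 134217867 ≡ 8^(8 + 1) + 2·8^2 + 8 + 3 (base 8). Lift 9: 3486784575. −1: 3486784574.

ω^(ω + 1) + ω^2·2 + ω + 2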